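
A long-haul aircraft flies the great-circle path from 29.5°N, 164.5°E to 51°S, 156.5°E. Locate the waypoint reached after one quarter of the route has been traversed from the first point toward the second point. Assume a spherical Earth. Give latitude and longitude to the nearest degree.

≈ 9°N, 163°E

Convert each endpoint to a unit vector on the sphere (x = cos φ cos λ, y = cos φ sin λ, z = sin φ).
The central angle between the endpoints is δ = arccos(p₁·p₂) ≈ 1.410 rad (80.8°).
Interpolate at f = 1/4 with slerp weights a = sin((1−f)δ)/sin δ ≈ 0.883, b = sin(fδ)/sin δ ≈ 0.350.
p = a·p₁ + b·p₂ ≈ (-0.942, 0.293, 0.163); φ = arcsin(p_z) ≈ 9.37°, λ = atan2(p_y, p_x) ≈ 162.72°.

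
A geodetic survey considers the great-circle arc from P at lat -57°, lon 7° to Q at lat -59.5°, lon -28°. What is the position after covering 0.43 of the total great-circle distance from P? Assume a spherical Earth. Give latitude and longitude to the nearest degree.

≈ lat -59°, lon -7°

Convert each endpoint to a unit vector on the sphere (x = cos φ cos λ, y = cos φ sin λ, z = sin φ).
The central angle between the endpoints is δ = arccos(p₁·p₂) ≈ 0.321 rad (18.4°).
Interpolate at f = 0.43 with slerp weights a = sin((1−f)δ)/sin δ ≈ 0.577, b = sin(fδ)/sin δ ≈ 0.436.
p = a·p₁ + b·p₂ ≈ (0.507, -0.066, -0.859); φ = arcsin(p_z) ≈ -59.24°, λ = atan2(p_y, p_x) ≈ -7.37°.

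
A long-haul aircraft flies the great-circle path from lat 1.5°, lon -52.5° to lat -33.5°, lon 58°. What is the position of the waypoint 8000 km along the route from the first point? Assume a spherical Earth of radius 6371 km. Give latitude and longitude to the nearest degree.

≈ lat -32°, lon 15°

Convert each endpoint to a unit vector on the sphere (x = cos φ cos λ, y = cos φ sin λ, z = sin φ).
The central angle between the endpoints is δ = arccos(p₁·p₂) ≈ 1.882 rad (107.8°). The total great-circle distance is δ·R ≈ 1.882 × 6371 ≈ 11991 km, so the target fraction is f = 8000/11991 ≈ 0.667.
Interpolate at f ≈ 0.667 with slerp weights a = sin((1−f)δ)/sin δ ≈ 0.616, b = sin(fδ)/sin δ ≈ 0.999.
p = a·p₁ + b·p₂ ≈ (0.816, 0.218, -0.535); φ = arcsin(p_z) ≈ -32.35°, λ = atan2(p_y, p_x) ≈ 14.94°.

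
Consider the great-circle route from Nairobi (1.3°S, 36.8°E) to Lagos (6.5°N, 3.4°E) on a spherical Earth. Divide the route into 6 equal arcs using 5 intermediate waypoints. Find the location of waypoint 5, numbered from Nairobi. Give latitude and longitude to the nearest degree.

Convert each endpoint to a unit vector on the sphere (x = cos φ cos λ, y = cos φ sin λ, z = sin φ).
The central angle between the endpoints is δ = arccos(p₁·p₂) ≈ 0.598 rad (34.2°).
Interpolate at f = 5/6 with slerp weights a = sin((1−f)δ)/sin δ ≈ 0.177, b = sin(fδ)/sin δ ≈ 0.849.
p = a·p₁ + b·p₂ ≈ (0.983, 0.156, 0.092); φ = arcsin(p_z) ≈ 5.28°, λ = atan2(p_y, p_x) ≈ 9.01°.

≈ 5°N, 9°E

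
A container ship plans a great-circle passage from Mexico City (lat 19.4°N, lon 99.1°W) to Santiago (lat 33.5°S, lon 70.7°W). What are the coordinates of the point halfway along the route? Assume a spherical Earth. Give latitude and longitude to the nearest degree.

≈ lat 7°S, lon 86°W

Write both endpoints as unit vectors p₁, p₂ with components (cos φ cos λ, cos φ sin λ, sin φ).
The central angle between the endpoints is δ = arccos(p₁·p₂) ≈ 1.037 rad (59.4°).
Interpolate at f = 1/2 with slerp weights a = sin((1−f)δ)/sin δ ≈ 0.576, b = sin(fδ)/sin δ ≈ 0.576.
p = a·p₁ + b·p₂ ≈ (0.073, -0.989, -0.127); φ = arcsin(p_z) ≈ -7.27°, λ = atan2(p_y, p_x) ≈ -85.79°.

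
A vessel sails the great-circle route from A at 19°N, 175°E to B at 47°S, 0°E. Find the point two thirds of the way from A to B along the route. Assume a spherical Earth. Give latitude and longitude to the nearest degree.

≈ 80°S, 133°E

Write both endpoints as unit vectors p₁, p₂ with components (cos φ cos λ, cos φ sin λ, sin φ).
The central angle between the endpoints is δ = arccos(p₁·p₂) ≈ 2.648 rad (151.7°).
Interpolate at f = 2/3 with slerp weights a = sin((1−f)δ)/sin δ ≈ 1.629, b = sin(fδ)/sin δ ≈ 2.070.
p = a·p₁ + b·p₂ ≈ (-0.123, 0.134, -0.983); φ = arcsin(p_z) ≈ -79.51°, λ = atan2(p_y, p_x) ≈ 132.51°.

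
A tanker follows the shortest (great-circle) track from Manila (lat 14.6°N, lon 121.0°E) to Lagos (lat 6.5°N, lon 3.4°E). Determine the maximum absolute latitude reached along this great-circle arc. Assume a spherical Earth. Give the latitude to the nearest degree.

The great circle lies in the plane with unit normal n̂ = (p₁ × p₂)/|p₁ × p₂|.
Here n̂_z ≈ -0.937; the vertex latitude is φ_max = arccos|n̂_z| ≈ 20.4°.
Check via Clairaut: cos φ_max = |cos φ₁| · sin C = cos(14.6°)·sin(75.6°) ≈ 0.937, again giving ≈ 20.4°.

≈ 20°N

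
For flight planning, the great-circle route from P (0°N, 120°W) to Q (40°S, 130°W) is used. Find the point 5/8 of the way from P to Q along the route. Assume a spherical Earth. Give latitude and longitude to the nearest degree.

≈ (25°S, 126°W)

Write both endpoints as unit vectors p₁, p₂ with components (cos φ cos λ, cos φ sin λ, sin φ).
The central angle between the endpoints is δ = arccos(p₁·p₂) ≈ 0.716 rad (41.0°).
Interpolate at f = 5/8 with slerp weights a = sin((1−f)δ)/sin δ ≈ 0.404, b = sin(fδ)/sin δ ≈ 0.659.
p = a·p₁ + b·p₂ ≈ (-0.527, -0.737, -0.424); φ = arcsin(p_z) ≈ -25.07°, λ = atan2(p_y, p_x) ≈ -125.56°.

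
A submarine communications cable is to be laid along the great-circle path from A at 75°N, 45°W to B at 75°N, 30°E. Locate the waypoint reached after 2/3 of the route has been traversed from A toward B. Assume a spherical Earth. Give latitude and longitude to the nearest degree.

≈ 78°N, 7°E

From cos δ = sin φ₁ sin φ₂ + cos φ₁ cos φ₂ cos Δλ, the central angle is δ ≈ 0.316 rad (18.1°).
Interpolate at f = 2/3 with slerp weights a = sin((1−f)δ)/sin δ ≈ 0.338, b = sin(fδ)/sin δ ≈ 0.673.
p = a·p₁ + b·p₂ ≈ (0.213, 0.025, 0.977); φ = arcsin(p_z) ≈ 77.63°, λ = atan2(p_y, p_x) ≈ 6.74°.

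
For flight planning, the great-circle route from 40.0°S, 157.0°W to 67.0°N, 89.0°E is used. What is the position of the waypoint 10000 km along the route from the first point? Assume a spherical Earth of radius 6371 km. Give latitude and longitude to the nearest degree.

Write both endpoints as unit vectors p₁, p₂ with components (cos φ cos λ, cos φ sin λ, sin φ).
The central angle between the endpoints is δ = arccos(p₁·p₂) ≈ 2.365 rad (135.5°). The total great-circle distance is δ·R ≈ 2.365 × 6371 ≈ 15069 km, so the target fraction is f = 10000/15069 ≈ 0.664.
Interpolate at f ≈ 0.664 with slerp weights a = sin((1−f)δ)/sin δ ≈ 1.019, b = sin(fδ)/sin δ ≈ 1.427.
p = a·p₁ + b·p₂ ≈ (-0.709, 0.252, 0.658); φ = arcsin(p_z) ≈ 41.18°, λ = atan2(p_y, p_x) ≈ 160.40°.

≈ 41°N, 160°E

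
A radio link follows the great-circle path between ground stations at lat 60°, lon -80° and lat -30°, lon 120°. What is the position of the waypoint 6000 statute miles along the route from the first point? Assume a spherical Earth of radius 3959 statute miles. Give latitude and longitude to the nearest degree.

The haversine formula gives a central angle δ ≈ 2.568 rad (147.1°) between the endpoints. The total great-circle distance is δ·R ≈ 2.568 × 3959 ≈ 10166 mi, so the target fraction is f = 6000/10166 ≈ 0.590.
Interpolate at f ≈ 0.590 with slerp weights a = sin((1−f)δ)/sin δ ≈ 1.600, b = sin(fδ)/sin δ ≈ 1.840.
p = a·p₁ + b·p₂ ≈ (-0.658, 0.592, 0.466); φ = arcsin(p_z) ≈ 27.79°, λ = atan2(p_y, p_x) ≈ 138.02°.

≈ lat 28°, lon 138°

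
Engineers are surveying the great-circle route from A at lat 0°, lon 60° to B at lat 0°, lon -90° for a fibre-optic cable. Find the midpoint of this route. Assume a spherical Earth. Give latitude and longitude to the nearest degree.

≈ lat 0°, lon -15°

Write both endpoints as unit vectors p₁, p₂ with components (cos φ cos λ, cos φ sin λ, sin φ).
The central angle between the endpoints is δ = arccos(p₁·p₂) ≈ 2.618 rad (150.0°).
Interpolate at f = 1/2 with slerp weights a = sin((1−f)δ)/sin δ ≈ 1.932, b = sin(fδ)/sin δ ≈ 1.932.
p = a·p₁ + b·p₂ ≈ (0.966, -0.259, 0.000); φ = arcsin(p_z) ≈ 0.00°, λ = atan2(p_y, p_x) ≈ -15.00°.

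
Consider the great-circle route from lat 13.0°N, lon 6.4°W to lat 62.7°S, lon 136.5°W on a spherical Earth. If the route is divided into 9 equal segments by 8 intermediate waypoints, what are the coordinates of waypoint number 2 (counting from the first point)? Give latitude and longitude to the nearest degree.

From cos δ = sin φ₁ sin φ₂ + cos φ₁ cos φ₂ cos Δλ, the central angle is δ ≈ 2.080 rad (119.2°).
Interpolate at f = 2/9 with slerp weights a = sin((1−f)δ)/sin δ ≈ 1.144, b = sin(fδ)/sin δ ≈ 0.511.
p = a·p₁ + b·p₂ ≈ (0.938, -0.286, -0.197); φ = arcsin(p_z) ≈ -11.34°, λ = atan2(p_y, p_x) ≈ -16.93°.

≈ lat 11°S, lon 17°W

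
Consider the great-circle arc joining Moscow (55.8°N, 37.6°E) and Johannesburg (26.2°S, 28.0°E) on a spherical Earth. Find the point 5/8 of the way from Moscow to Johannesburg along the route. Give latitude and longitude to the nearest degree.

≈ 5°N, 31°E

Write both endpoints as unit vectors p₁, p₂ with components (cos φ cos λ, cos φ sin λ, sin φ).
The central angle between the endpoints is δ = arccos(p₁·p₂) ≈ 1.438 rad (82.4°).
Interpolate at f = 5/8 with slerp weights a = sin((1−f)δ)/sin δ ≈ 0.518, b = sin(fδ)/sin δ ≈ 0.790.
p = a·p₁ + b·p₂ ≈ (0.856, 0.510, 0.080); φ = arcsin(p_z) ≈ 4.58°, λ = atan2(p_y, p_x) ≈ 30.79°.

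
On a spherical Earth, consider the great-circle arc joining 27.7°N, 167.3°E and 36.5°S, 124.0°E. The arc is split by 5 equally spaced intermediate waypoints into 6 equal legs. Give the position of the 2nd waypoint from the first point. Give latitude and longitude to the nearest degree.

≈ 6°N, 153°E

Write both endpoints as unit vectors p₁, p₂ with components (cos φ cos λ, cos φ sin λ, sin φ).
The central angle between the endpoints is δ = arccos(p₁·p₂) ≈ 1.327 rad (76.0°).
Interpolate at f = 2/6 with slerp weights a = sin((1−f)δ)/sin δ ≈ 0.797, b = sin(fδ)/sin δ ≈ 0.441.
p = a·p₁ + b·p₂ ≈ (-0.887, 0.449, 0.108); φ = arcsin(p_z) ≈ 6.21°, λ = atan2(p_y, p_x) ≈ 153.14°.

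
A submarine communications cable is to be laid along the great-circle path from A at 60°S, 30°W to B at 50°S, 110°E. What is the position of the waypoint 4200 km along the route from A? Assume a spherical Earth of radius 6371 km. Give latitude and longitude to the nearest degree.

The haversine formula gives a central angle δ ≈ 1.140 rad (65.3°) between the endpoints. The total great-circle distance is δ·R ≈ 1.140 × 6371 ≈ 7266 km, so the target fraction is f = 4200/7266 ≈ 0.578.
Interpolate at f ≈ 0.578 with slerp weights a = sin((1−f)δ)/sin δ ≈ 0.509, b = sin(fδ)/sin δ ≈ 0.674.
p = a·p₁ + b·p₂ ≈ (0.072, 0.280, -0.957); φ = arcsin(p_z) ≈ -73.20°, λ = atan2(p_y, p_x) ≈ 75.50°.

≈ 73°S, 76°E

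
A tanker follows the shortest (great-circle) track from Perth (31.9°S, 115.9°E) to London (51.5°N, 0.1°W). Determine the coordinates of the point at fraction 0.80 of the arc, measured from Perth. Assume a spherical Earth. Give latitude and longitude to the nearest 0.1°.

≈ (43.6°N, 37.2°E)

From cos δ = sin φ₁ sin φ₂ + cos φ₁ cos φ₂ cos Δλ, the central angle is δ ≈ 2.272 rad (130.2°).
Interpolate at f = 0.80 with slerp weights a = sin((1−f)δ)/sin δ ≈ 0.575, b = sin(fδ)/sin δ ≈ 1.269.
p = a·p₁ + b·p₂ ≈ (0.577, 0.437, 0.690); φ = arcsin(p_z) ≈ 43.61°, λ = atan2(p_y, p_x) ≈ 37.16°.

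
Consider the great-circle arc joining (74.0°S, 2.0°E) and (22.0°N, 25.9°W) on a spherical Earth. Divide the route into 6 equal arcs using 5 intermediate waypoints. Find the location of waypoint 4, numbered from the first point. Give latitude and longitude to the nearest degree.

The haversine formula gives a central angle δ ≈ 1.705 rad (97.7°) between the endpoints.
Interpolate at f = 4/6 with slerp weights a = sin((1−f)δ)/sin δ ≈ 0.543, b = sin(fδ)/sin δ ≈ 0.916.
p = a·p₁ + b·p₂ ≈ (0.913, -0.366, -0.179); φ = arcsin(p_z) ≈ -10.32°, λ = atan2(p_y, p_x) ≈ -21.82°.

≈ (10°S, 22°W)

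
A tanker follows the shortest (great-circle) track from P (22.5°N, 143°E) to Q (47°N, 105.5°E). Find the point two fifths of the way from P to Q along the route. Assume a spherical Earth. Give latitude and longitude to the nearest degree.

The haversine formula gives a central angle δ ≈ 0.677 rad (38.8°) between the endpoints.
Interpolate at f = 2/5 with slerp weights a = sin((1−f)δ)/sin δ ≈ 0.631, b = sin(fδ)/sin δ ≈ 0.427.
p = a·p₁ + b·p₂ ≈ (-0.543, 0.631, 0.554); φ = arcsin(p_z) ≈ 33.62°, λ = atan2(p_y, p_x) ≈ 130.71°.

≈ (34°N, 131°E)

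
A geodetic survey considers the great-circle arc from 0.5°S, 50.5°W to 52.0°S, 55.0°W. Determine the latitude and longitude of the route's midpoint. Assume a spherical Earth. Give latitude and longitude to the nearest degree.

Write both endpoints as unit vectors p₁, p₂ with components (cos φ cos λ, cos φ sin λ, sin φ).
The central angle between the endpoints is δ = arccos(p₁·p₂) ≈ 0.901 rad (51.6°).
Interpolate at f = 1/2 with slerp weights a = sin((1−f)δ)/sin δ ≈ 0.555, b = sin(fδ)/sin δ ≈ 0.555.
p = a·p₁ + b·p₂ ≈ (0.549, -0.709, -0.443); φ = arcsin(p_z) ≈ -26.27°, λ = atan2(p_y, p_x) ≈ -52.21°.

≈ 26°S, 52°W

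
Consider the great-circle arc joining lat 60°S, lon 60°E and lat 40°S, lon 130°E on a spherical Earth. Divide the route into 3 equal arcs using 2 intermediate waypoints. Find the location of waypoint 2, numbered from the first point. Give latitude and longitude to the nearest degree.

The haversine formula gives a central angle δ ≈ 0.813 rad (46.6°) between the endpoints.
Interpolate at f = 2/3 with slerp weights a = sin((1−f)δ)/sin δ ≈ 0.369, b = sin(fδ)/sin δ ≈ 0.710.
p = a·p₁ + b·p₂ ≈ (-0.258, 0.576, -0.776); φ = arcsin(p_z) ≈ -50.86°, λ = atan2(p_y, p_x) ≈ 114.08°.

≈ lat 51°S, lon 114°E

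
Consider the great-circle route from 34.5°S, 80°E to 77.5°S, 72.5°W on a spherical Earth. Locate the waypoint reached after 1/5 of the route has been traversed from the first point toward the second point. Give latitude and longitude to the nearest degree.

Convert each endpoint to a unit vector on the sphere (x = cos φ cos λ, y = cos φ sin λ, z = sin φ).
The central angle between the endpoints is δ = arccos(p₁·p₂) ≈ 1.165 rad (66.7°).
Interpolate at f = 1/5 with slerp weights a = sin((1−f)δ)/sin δ ≈ 0.874, b = sin(fδ)/sin δ ≈ 0.251.
p = a·p₁ + b·p₂ ≈ (0.141, 0.657, -0.740); φ = arcsin(p_z) ≈ -47.75°, λ = atan2(p_y, p_x) ≈ 77.86°.

≈ 48°S, 78°E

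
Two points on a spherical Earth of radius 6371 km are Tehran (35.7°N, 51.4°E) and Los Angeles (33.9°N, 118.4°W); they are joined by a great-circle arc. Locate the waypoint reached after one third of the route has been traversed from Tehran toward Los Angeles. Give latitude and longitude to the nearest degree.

≈ 71°N, 35°E

From cos δ = sin φ₁ sin φ₂ + cos φ₁ cos φ₂ cos Δλ, the central angle is δ ≈ 1.916 rad (109.8°).
Interpolate at f = 1/3 with slerp weights a = sin((1−f)δ)/sin δ ≈ 1.017, b = sin(fδ)/sin δ ≈ 0.633.
p = a·p₁ + b·p₂ ≈ (0.265, 0.183, 0.947); φ = arcsin(p_z) ≈ 71.20°, λ = atan2(p_y, p_x) ≈ 34.62°.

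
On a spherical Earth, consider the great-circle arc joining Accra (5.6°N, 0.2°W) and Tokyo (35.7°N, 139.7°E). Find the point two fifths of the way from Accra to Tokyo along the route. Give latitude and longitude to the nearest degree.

Convert each endpoint to a unit vector on the sphere (x = cos φ cos λ, y = cos φ sin λ, z = sin φ).
The central angle between the endpoints is δ = arccos(p₁·p₂) ≈ 2.167 rad (124.1°).
Interpolate at f = 2/5 with slerp weights a = sin((1−f)δ)/sin δ ≈ 1.164, b = sin(fδ)/sin δ ≈ 0.921.
p = a·p₁ + b·p₂ ≈ (0.588, 0.480, 0.651); φ = arcsin(p_z) ≈ 40.62°, λ = atan2(p_y, p_x) ≈ 39.19°.

≈ (41°N, 39°E)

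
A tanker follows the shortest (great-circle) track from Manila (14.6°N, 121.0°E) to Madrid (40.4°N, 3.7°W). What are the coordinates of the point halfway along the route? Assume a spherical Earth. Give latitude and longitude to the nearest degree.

Write both endpoints as unit vectors p₁, p₂ with components (cos φ cos λ, cos φ sin λ, sin φ).
The central angle between the endpoints is δ = arccos(p₁·p₂) ≈ 1.830 rad (104.8°).
Interpolate at f = 1/2 with slerp weights a = sin((1−f)δ)/sin δ ≈ 0.820, b = sin(fδ)/sin δ ≈ 0.820.
p = a·p₁ + b·p₂ ≈ (0.214, 0.640, 0.738); φ = arcsin(p_z) ≈ 47.56°, λ = atan2(p_y, p_x) ≈ 71.47°.

≈ 48°N, 71°E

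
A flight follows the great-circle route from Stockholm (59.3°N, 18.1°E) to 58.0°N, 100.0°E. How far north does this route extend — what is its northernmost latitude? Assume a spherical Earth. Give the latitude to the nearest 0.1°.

≈ 65.3°N

The great circle lies in the plane with unit normal n̂ = (p₁ × p₂)/|p₁ × p₂|.
Here n̂_z ≈ +0.418; the vertex latitude is φ_max = arccos|n̂_z| ≈ 65.3°.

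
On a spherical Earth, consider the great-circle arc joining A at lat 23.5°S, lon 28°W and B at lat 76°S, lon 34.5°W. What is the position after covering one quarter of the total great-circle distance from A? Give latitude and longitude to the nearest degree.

Write both endpoints as unit vectors p₁, p₂ with components (cos φ cos λ, cos φ sin λ, sin φ).
The central angle between the endpoints is δ = arccos(p₁·p₂) ≈ 0.918 rad (52.6°).
Interpolate at f = 1/4 with slerp weights a = sin((1−f)δ)/sin δ ≈ 0.800, b = sin(fδ)/sin δ ≈ 0.286.
p = a·p₁ + b·p₂ ≈ (0.705, -0.384, -0.597); φ = arcsin(p_z) ≈ -36.64°, λ = atan2(p_y, p_x) ≈ -28.56°.

≈ lat 37°S, lon 29°W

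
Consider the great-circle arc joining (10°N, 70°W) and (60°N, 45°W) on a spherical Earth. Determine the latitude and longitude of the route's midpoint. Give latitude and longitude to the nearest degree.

The haversine formula gives a central angle δ ≈ 0.931 rad (53.4°) between the endpoints.
Interpolate at f = 1/2 with slerp weights a = sin((1−f)δ)/sin δ ≈ 0.560, b = sin(fδ)/sin δ ≈ 0.560.
p = a·p₁ + b·p₂ ≈ (0.386, -0.716, 0.582); φ = arcsin(p_z) ≈ 35.58°, λ = atan2(p_y, p_x) ≈ -61.64°.

≈ (36°N, 62°W)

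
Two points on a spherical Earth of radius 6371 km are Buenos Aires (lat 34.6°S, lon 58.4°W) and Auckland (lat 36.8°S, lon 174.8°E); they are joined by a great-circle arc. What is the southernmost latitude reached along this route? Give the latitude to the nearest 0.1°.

The great circle lies in the plane with unit normal n̂ = (p₁ × p₂)/|p₁ × p₂|.
Here n̂_z ≈ -0.529; the vertex latitude is φ_max = arccos|n̂_z| ≈ 58.1°.
Check via Clairaut: cos φ_max = |cos φ₁| · sin C = cos(34.6°)·sin(140.0°) ≈ 0.529, again giving ≈ 58.1°.

≈ 58.1°S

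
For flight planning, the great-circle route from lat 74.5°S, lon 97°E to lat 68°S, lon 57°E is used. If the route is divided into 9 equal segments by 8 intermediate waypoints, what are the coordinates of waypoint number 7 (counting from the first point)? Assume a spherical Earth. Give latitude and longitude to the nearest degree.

Convert each endpoint to a unit vector on the sphere (x = cos φ cos λ, y = cos φ sin λ, z = sin φ).
The central angle between the endpoints is δ = arccos(p₁·p₂) ≈ 0.245 rad (14.0°).
Interpolate at f = 7/9 with slerp weights a = sin((1−f)δ)/sin δ ≈ 0.224, b = sin(fδ)/sin δ ≈ 0.781.
p = a·p₁ + b·p₂ ≈ (0.152, 0.305, -0.940); φ = arcsin(p_z) ≈ -70.08°, λ = atan2(p_y, p_x) ≈ 63.50°.

≈ lat 70°S, lon 63°E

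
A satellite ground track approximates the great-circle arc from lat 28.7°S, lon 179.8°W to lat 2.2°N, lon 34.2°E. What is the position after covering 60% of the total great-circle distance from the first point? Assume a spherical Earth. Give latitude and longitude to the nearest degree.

The haversine formula gives a central angle δ ≈ 2.411 rad (138.2°) between the endpoints.
Interpolate at f = 0.60 with slerp weights a = sin((1−f)δ)/sin δ ≈ 1.232, b = sin(fδ)/sin δ ≈ 1.488.
p = a·p₁ + b·p₂ ≈ (0.149, 0.832, -0.535); φ = arcsin(p_z) ≈ -32.32°, λ = atan2(p_y, p_x) ≈ 79.85°.

≈ lat 32°S, lon 80°E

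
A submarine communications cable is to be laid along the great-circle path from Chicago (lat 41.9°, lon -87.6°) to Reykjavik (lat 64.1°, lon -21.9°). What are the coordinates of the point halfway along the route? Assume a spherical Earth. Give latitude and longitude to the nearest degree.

Write both endpoints as unit vectors p₁, p₂ with components (cos φ cos λ, cos φ sin λ, sin φ).
The central angle between the endpoints is δ = arccos(p₁·p₂) ≈ 0.746 rad (42.7°).
Interpolate at f = 1/2 with slerp weights a = sin((1−f)δ)/sin δ ≈ 0.537, b = sin(fδ)/sin δ ≈ 0.537.
p = a·p₁ + b·p₂ ≈ (0.234, -0.487, 0.842); φ = arcsin(p_z) ≈ 57.30°, λ = atan2(p_y, p_x) ≈ -64.29°.

≈ lat 57°, lon -64°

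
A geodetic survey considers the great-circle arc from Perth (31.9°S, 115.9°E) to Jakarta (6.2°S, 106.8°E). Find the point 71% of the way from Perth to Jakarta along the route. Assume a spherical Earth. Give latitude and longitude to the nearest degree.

Write both endpoints as unit vectors p₁, p₂ with components (cos φ cos λ, cos φ sin λ, sin φ).
The central angle between the endpoints is δ = arccos(p₁·p₂) ≈ 0.472 rad (27.1°).
Interpolate at f = 0.71 with slerp weights a = sin((1−f)δ)/sin δ ≈ 0.300, b = sin(fδ)/sin δ ≈ 0.723.
p = a·p₁ + b·p₂ ≈ (-0.319, 0.918, -0.237); φ = arcsin(p_z) ≈ -13.69°, λ = atan2(p_y, p_x) ≈ 109.18°.

≈ 14°S, 109°E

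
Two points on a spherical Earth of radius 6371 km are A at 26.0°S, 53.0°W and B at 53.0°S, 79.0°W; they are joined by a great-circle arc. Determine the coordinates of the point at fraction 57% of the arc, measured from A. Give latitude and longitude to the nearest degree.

Write both endpoints as unit vectors p₁, p₂ with components (cos φ cos λ, cos φ sin λ, sin φ).
The central angle between the endpoints is δ = arccos(p₁·p₂) ≈ 0.580 rad (33.3°).
Interpolate at f = 0.57 with slerp weights a = sin((1−f)δ)/sin δ ≈ 0.450, b = sin(fδ)/sin δ ≈ 0.592.
p = a·p₁ + b·p₂ ≈ (0.312, -0.673, -0.671); φ = arcsin(p_z) ≈ -42.11°, λ = atan2(p_y, p_x) ≈ -65.16°.

≈ 42°S, 65°W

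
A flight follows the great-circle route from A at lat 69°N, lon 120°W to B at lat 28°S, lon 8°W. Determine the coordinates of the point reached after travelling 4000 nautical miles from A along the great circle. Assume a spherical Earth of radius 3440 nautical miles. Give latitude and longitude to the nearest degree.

Write both endpoints as unit vectors p₁, p₂ with components (cos φ cos λ, cos φ sin λ, sin φ).
The central angle between the endpoints is δ = arccos(p₁·p₂) ≈ 2.161 rad (123.8°). The total great-circle distance is δ·R ≈ 2.161 × 3440 ≈ 7435 nmi, so the target fraction is f = 4000/7435 ≈ 0.538.
Interpolate at f ≈ 0.538 with slerp weights a = sin((1−f)δ)/sin δ ≈ 1.012, b = sin(fδ)/sin δ ≈ 1.105.
p = a·p₁ + b·p₂ ≈ (0.785, -0.450, 0.426); φ = arcsin(p_z) ≈ 25.22°, λ = atan2(p_y, p_x) ≈ -29.82°.

≈ lat 25°N, lon 30°W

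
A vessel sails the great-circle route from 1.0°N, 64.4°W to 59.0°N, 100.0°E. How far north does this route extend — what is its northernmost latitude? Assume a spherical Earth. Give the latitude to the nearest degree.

≈ 81°N

The great circle lies in the plane with unit normal n̂ = (p₁ × p₂)/|p₁ × p₂|.
Here n̂_z ≈ +0.158; the vertex latitude is φ_max = arccos|n̂_z| ≈ 80.9°.
Check via Clairaut: cos φ_max = |cos φ₁| · sin C = cos(1.0°)·sin(9.1°) ≈ 0.158, again giving ≈ 80.9°.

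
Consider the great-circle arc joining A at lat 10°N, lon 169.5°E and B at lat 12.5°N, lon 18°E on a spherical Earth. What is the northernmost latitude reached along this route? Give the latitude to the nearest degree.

The great circle lies in the plane with unit normal n̂ = (p₁ × p₂)/|p₁ × p₂|.
Here n̂_z ≈ -0.778; the vertex latitude is φ_max = arccos|n̂_z| ≈ 39.0°.
Check via Clairaut: cos φ_max = |cos φ₁| · sin C = cos(10.0°)·sin(52.1°) ≈ 0.778, again giving ≈ 39.0°.

≈ 39°N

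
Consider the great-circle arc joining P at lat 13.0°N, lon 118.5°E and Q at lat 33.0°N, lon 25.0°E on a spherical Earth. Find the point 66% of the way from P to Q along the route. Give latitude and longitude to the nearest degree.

≈ lat 34°N, lon 60°E

Write both endpoints as unit vectors p₁, p₂ with components (cos φ cos λ, cos φ sin λ, sin φ).
The central angle between the endpoints is δ = arccos(p₁·p₂) ≈ 1.498 rad (85.8°).
Interpolate at f = 0.66 with slerp weights a = sin((1−f)δ)/sin δ ≈ 0.489, b = sin(fδ)/sin δ ≈ 0.838.
p = a·p₁ + b·p₂ ≈ (0.409, 0.716, 0.566); φ = arcsin(p_z) ≈ 34.48°, λ = atan2(p_y, p_x) ≈ 60.23°.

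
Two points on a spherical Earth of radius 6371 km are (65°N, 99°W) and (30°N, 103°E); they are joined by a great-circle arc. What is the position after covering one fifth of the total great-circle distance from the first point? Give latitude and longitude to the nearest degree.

Write both endpoints as unit vectors p₁, p₂ with components (cos φ cos λ, cos φ sin λ, sin φ).
The central angle between the endpoints is δ = arccos(p₁·p₂) ≈ 1.457 rad (83.5°).
Interpolate at f = 1/5 with slerp weights a = sin((1−f)δ)/sin δ ≈ 0.925, b = sin(fδ)/sin δ ≈ 0.289.
p = a·p₁ + b·p₂ ≈ (-0.117, -0.142, 0.983); φ = arcsin(p_z) ≈ 79.37°, λ = atan2(p_y, p_x) ≈ -129.58°.

≈ (79°N, 130°W)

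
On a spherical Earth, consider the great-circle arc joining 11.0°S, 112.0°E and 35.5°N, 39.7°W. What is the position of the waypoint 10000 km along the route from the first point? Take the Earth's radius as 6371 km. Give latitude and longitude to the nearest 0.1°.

The haversine formula gives a central angle δ ≈ 2.523 rad (144.5°) between the endpoints. The total great-circle distance is δ·R ≈ 2.523 × 6371 ≈ 16071 km, so the target fraction is f = 10000/16071 ≈ 0.622.
Interpolate at f ≈ 0.622 with slerp weights a = sin((1−f)δ)/sin δ ≈ 1.405, b = sin(fδ)/sin δ ≈ 1.723.
p = a·p₁ + b·p₂ ≈ (0.563, 0.382, 0.733); φ = arcsin(p_z) ≈ 47.12°, λ = atan2(p_y, p_x) ≈ 34.19°.

≈ 47.1°N, 34.2°E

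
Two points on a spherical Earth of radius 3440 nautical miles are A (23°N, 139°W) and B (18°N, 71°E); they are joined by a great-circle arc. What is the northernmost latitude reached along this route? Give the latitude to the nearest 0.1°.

The great circle lies in the plane with unit normal n̂ = (p₁ × p₂)/|p₁ × p₂|.
Here n̂_z ≈ -0.568; the vertex latitude is φ_max = arccos|n̂_z| ≈ 55.4°.
Check via Clairaut: cos φ_max = |cos φ₁| · sin C = cos(23.0°)·sin(38.1°) ≈ 0.568, again giving ≈ 55.4°.

≈ 55.4°N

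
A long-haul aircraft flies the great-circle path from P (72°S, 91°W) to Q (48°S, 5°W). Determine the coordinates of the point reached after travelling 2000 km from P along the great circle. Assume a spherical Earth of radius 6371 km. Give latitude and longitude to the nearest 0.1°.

From cos δ = sin φ₁ sin φ₂ + cos φ₁ cos φ₂ cos Δλ, the central angle is δ ≈ 0.765 rad (43.8°). The total great-circle distance is δ·R ≈ 0.765 × 6371 ≈ 4876 km, so the target fraction is f = 2000/4876 ≈ 0.410.
Interpolate at f ≈ 0.410 with slerp weights a = sin((1−f)δ)/sin δ ≈ 0.630, b = sin(fδ)/sin δ ≈ 0.446.
p = a·p₁ + b·p₂ ≈ (0.294, -0.221, -0.930); φ = arcsin(p_z) ≈ -68.45°, λ = atan2(p_y, p_x) ≈ -36.90°.

≈ (68.4°S, 36.9°W)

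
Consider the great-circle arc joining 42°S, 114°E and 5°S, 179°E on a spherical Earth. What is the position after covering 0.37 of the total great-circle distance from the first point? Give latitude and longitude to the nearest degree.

From cos δ = sin φ₁ sin φ₂ + cos φ₁ cos φ₂ cos Δλ, the central angle is δ ≈ 1.191 rad (68.2°).
Interpolate at f = 0.37 with slerp weights a = sin((1−f)δ)/sin δ ≈ 0.734, b = sin(fδ)/sin δ ≈ 0.459.
p = a·p₁ + b·p₂ ≈ (-0.679, 0.506, -0.531); φ = arcsin(p_z) ≈ -32.09°, λ = atan2(p_y, p_x) ≈ 143.30°.

≈ 32°S, 143°E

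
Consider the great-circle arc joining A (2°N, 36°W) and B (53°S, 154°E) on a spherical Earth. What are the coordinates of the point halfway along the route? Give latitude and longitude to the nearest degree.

≈ (61°S, 50°W)

Write both endpoints as unit vectors p₁, p₂ with components (cos φ cos λ, cos φ sin λ, sin φ).
The central angle between the endpoints is δ = arccos(p₁·p₂) ≈ 2.240 rad (128.3°).
Interpolate at f = 1/2 with slerp weights a = sin((1−f)δ)/sin δ ≈ 1.147, b = sin(fδ)/sin δ ≈ 1.147.
p = a·p₁ + b·p₂ ≈ (0.307, -0.371, -0.876); φ = arcsin(p_z) ≈ -61.20°, λ = atan2(p_y, p_x) ≈ -50.41°.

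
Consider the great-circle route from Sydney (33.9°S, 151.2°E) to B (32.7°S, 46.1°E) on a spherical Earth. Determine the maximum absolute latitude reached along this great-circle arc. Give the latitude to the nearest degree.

≈ 47°S

The great circle lies in the plane with unit normal n̂ = (p₁ × p₂)/|p₁ × p₂|.
Here n̂_z ≈ -0.679; the vertex latitude is φ_max = arccos|n̂_z| ≈ 47.2°.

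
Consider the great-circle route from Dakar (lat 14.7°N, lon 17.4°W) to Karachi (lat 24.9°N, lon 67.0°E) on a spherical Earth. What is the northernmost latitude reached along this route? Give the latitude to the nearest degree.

≈ 27°N

The great circle lies in the plane with unit normal n̂ = (p₁ × p₂)/|p₁ × p₂|.
Here n̂_z ≈ +0.890; the vertex latitude is φ_max = arccos|n̂_z| ≈ 27.2°.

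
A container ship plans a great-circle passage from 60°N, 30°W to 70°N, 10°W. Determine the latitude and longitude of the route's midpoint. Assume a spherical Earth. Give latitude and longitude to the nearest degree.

≈ 65°N, 22°W

Convert each endpoint to a unit vector on the sphere (x = cos φ cos λ, y = cos φ sin λ, z = sin φ).
The central angle between the endpoints is δ = arccos(p₁·p₂) ≈ 0.226 rad (13.0°).
Interpolate at f = 1/2 with slerp weights a = sin((1−f)δ)/sin δ ≈ 0.503, b = sin(fδ)/sin δ ≈ 0.503.
p = a·p₁ + b·p₂ ≈ (0.387, -0.156, 0.909); φ = arcsin(p_z) ≈ 65.32°, λ = atan2(p_y, p_x) ≈ -21.89°.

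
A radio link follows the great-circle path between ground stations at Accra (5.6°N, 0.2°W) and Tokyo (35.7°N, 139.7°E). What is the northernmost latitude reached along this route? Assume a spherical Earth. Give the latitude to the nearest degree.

≈ 51°N

The great circle lies in the plane with unit normal n̂ = (p₁ × p₂)/|p₁ × p₂|.
Here n̂_z ≈ +0.629; the vertex latitude is φ_max = arccos|n̂_z| ≈ 51.0°.
Check via Clairaut: cos φ_max = |cos φ₁| · sin C = cos(5.6°)·sin(39.2°) ≈ 0.629, again giving ≈ 51.0°.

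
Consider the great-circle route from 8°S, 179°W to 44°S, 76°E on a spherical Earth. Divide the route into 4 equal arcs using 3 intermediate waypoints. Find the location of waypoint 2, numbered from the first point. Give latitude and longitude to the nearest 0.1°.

≈ 38.1°S, 140.2°E

Convert each endpoint to a unit vector on the sphere (x = cos φ cos λ, y = cos φ sin λ, z = sin φ).
The central angle between the endpoints is δ = arccos(p₁·p₂) ≈ 1.659 rad (95.0°).
Interpolate at f = 2/4 with slerp weights a = sin((1−f)δ)/sin δ ≈ 0.740, b = sin(fδ)/sin δ ≈ 0.740.
p = a·p₁ + b·p₂ ≈ (-0.604, 0.504, -0.617); φ = arcsin(p_z) ≈ -38.12°, λ = atan2(p_y, p_x) ≈ 140.17°.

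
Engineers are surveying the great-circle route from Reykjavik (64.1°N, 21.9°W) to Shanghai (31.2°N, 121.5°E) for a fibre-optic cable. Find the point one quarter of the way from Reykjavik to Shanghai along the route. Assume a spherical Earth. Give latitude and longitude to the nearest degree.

From cos δ = sin φ₁ sin φ₂ + cos φ₁ cos φ₂ cos Δλ, the central angle is δ ≈ 1.404 rad (80.4°).
Interpolate at f = 1/4 with slerp weights a = sin((1−f)δ)/sin δ ≈ 0.881, b = sin(fδ)/sin δ ≈ 0.349.
p = a·p₁ + b·p₂ ≈ (0.201, 0.111, 0.973); φ = arcsin(p_z) ≈ 76.72°, λ = atan2(p_y, p_x) ≈ 28.82°.

≈ (77°N, 29°E)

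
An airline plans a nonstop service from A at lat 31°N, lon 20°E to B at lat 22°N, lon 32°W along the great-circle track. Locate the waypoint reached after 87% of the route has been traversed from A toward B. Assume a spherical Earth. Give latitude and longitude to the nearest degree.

≈ lat 24°N, lon 26°W

The haversine formula gives a central angle δ ≈ 0.820 rad (47.0°) between the endpoints.
Interpolate at f = 0.87 with slerp weights a = sin((1−f)δ)/sin δ ≈ 0.146, b = sin(fδ)/sin δ ≈ 0.895.
p = a·p₁ + b·p₂ ≈ (0.821, -0.397, 0.410); φ = arcsin(p_z) ≈ 24.22°, λ = atan2(p_y, p_x) ≈ -25.81°.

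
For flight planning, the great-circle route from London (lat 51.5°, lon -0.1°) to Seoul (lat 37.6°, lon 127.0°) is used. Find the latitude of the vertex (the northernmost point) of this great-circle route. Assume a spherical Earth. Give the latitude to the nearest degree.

≈ 66°

The great circle lies in the plane with unit normal n̂ = (p₁ × p₂)/|p₁ × p₂|.
Here n̂_z ≈ +0.400; the vertex latitude is φ_max = arccos|n̂_z| ≈ 66.4°.
Check via Clairaut: cos φ_max = |cos φ₁| · sin C = cos(51.5°)·sin(40.0°) ≈ 0.400, again giving ≈ 66.4°.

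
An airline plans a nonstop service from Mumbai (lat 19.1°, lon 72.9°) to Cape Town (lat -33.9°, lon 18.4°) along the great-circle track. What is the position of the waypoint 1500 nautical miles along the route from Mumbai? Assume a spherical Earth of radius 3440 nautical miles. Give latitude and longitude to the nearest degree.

≈ lat 1°, lon 56°

From cos δ = sin φ₁ sin φ₂ + cos φ₁ cos φ₂ cos Δλ, the central angle is δ ≈ 1.294 rad (74.2°). The total great-circle distance is δ·R ≈ 1.294 × 3440 ≈ 4453 nmi, so the target fraction is f = 1500/4453 ≈ 0.337.
Interpolate at f ≈ 0.337 with slerp weights a = sin((1−f)δ)/sin δ ≈ 0.787, b = sin(fδ)/sin δ ≈ 0.439.
p = a·p₁ + b·p₂ ≈ (0.564, 0.825, 0.013); φ = arcsin(p_z) ≈ 0.72°, λ = atan2(p_y, p_x) ≈ 55.64°.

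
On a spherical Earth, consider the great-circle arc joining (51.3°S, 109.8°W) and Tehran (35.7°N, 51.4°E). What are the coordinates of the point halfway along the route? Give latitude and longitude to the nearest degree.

≈ (33°S, 9°E)

Convert each endpoint to a unit vector on the sphere (x = cos φ cos λ, y = cos φ sin λ, z = sin φ).
The central angle between the endpoints is δ = arccos(p₁·p₂) ≈ 2.782 rad (159.4°).
Interpolate at f = 1/2 with slerp weights a = sin((1−f)δ)/sin δ ≈ 2.797, b = sin(fδ)/sin δ ≈ 2.797.
p = a·p₁ + b·p₂ ≈ (0.825, 0.130, -0.551); φ = arcsin(p_z) ≈ -33.41°, λ = atan2(p_y, p_x) ≈ 8.94°.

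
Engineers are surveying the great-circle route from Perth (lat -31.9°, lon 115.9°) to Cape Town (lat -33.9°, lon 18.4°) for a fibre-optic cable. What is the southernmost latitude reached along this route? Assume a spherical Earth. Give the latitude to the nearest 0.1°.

≈ -44.5°

The great circle lies in the plane with unit normal n̂ = (p₁ × p₂)/|p₁ × p₂|.
Here n̂_z ≈ -0.713; the vertex latitude is φ_max = arccos|n̂_z| ≈ 44.5°.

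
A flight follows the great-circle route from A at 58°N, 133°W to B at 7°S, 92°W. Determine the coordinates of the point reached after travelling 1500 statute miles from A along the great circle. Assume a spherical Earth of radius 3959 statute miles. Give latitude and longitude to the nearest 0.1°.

Write both endpoints as unit vectors p₁, p₂ with components (cos φ cos λ, cos φ sin λ, sin φ).
The central angle between the endpoints is δ = arccos(p₁·p₂) ≈ 1.273 rad (72.9°). The total great-circle distance is δ·R ≈ 1.273 × 3959 ≈ 5039 mi, so the target fraction is f = 1500/5039 ≈ 0.298.
Interpolate at f ≈ 0.298 with slerp weights a = sin((1−f)δ)/sin δ ≈ 0.815, b = sin(fδ)/sin δ ≈ 0.387.
p = a·p₁ + b·p₂ ≈ (-0.308, -0.700, 0.644); φ = arcsin(p_z) ≈ 40.12°, λ = atan2(p_y, p_x) ≈ -113.76°.

≈ 40.1°N, 113.8°W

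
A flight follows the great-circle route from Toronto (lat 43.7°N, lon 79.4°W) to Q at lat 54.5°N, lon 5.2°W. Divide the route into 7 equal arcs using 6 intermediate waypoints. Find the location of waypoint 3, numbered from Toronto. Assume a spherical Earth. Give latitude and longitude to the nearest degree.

Convert each endpoint to a unit vector on the sphere (x = cos φ cos λ, y = cos φ sin λ, z = sin φ).
The central angle between the endpoints is δ = arccos(p₁·p₂) ≈ 0.827 rad (47.4°).
Interpolate at f = 3/7 with slerp weights a = sin((1−f)δ)/sin δ ≈ 0.619, b = sin(fδ)/sin δ ≈ 0.472.
p = a·p₁ + b·p₂ ≈ (0.355, -0.464, 0.811); φ = arcsin(p_z) ≈ 54.23°, λ = atan2(p_y, p_x) ≈ -52.60°.

≈ lat 54°N, lon 53°W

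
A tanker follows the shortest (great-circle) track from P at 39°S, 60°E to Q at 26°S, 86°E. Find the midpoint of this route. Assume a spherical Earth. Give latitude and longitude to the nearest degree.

Write both endpoints as unit vectors p₁, p₂ with components (cos φ cos λ, cos φ sin λ, sin φ).
The central angle between the endpoints is δ = arccos(p₁·p₂) ≈ 0.443 rad (25.4°).
Interpolate at f = 1/2 with slerp weights a = sin((1−f)δ)/sin δ ≈ 0.512, b = sin(fδ)/sin δ ≈ 0.512.
p = a·p₁ + b·p₂ ≈ (0.231, 0.804, -0.547); φ = arcsin(p_z) ≈ -33.17°, λ = atan2(p_y, p_x) ≈ 73.96°.

≈ 33°S, 74°E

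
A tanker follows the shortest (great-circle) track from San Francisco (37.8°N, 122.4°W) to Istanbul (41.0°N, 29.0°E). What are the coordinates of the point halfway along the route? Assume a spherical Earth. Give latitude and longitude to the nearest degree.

≈ (73°N, 52°W)

Convert each endpoint to a unit vector on the sphere (x = cos φ cos λ, y = cos φ sin λ, z = sin φ).
The central angle between the endpoints is δ = arccos(p₁·p₂) ≈ 1.693 rad (97.0°).
Interpolate at f = 1/2 with slerp weights a = sin((1−f)δ)/sin δ ≈ 0.754, b = sin(fδ)/sin δ ≈ 0.754.
p = a·p₁ + b·p₂ ≈ (0.179, -0.227, 0.957); φ = arcsin(p_z) ≈ 73.20°, λ = atan2(p_y, p_x) ≈ -51.84°.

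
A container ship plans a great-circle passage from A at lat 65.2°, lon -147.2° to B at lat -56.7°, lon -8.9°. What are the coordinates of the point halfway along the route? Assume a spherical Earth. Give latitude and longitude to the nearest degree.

The haversine formula gives a central angle δ ≈ 2.767 rad (158.5°) between the endpoints.
Interpolate at f = 1/2 with slerp weights a = sin((1−f)δ)/sin δ ≈ 2.685, b = sin(fδ)/sin δ ≈ 2.685.
p = a·p₁ + b·p₂ ≈ (0.510, -0.838, 0.193); φ = arcsin(p_z) ≈ 11.14°, λ = atan2(p_y, p_x) ≈ -58.69°.

≈ lat 11°, lon -59°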